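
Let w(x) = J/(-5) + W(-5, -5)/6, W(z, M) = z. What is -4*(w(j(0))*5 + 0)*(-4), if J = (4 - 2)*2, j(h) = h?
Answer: -392/3 ≈ -130.67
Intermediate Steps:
J = 4 (J = 2*2 = 4)
w(x) = -49/30 (w(x) = 4/(-5) - 5/6 = 4*(-⅕) - 5*⅙ = -⅘ - ⅚ = -49/30)
-4*(w(j(0))*5 + 0)*(-4) = -4*(-49/30*5 + 0)*(-4) = -4*(-49/6 + 0)*(-4) = -4*(-49/6)*(-4) = (98/3)*(-4) = -392/3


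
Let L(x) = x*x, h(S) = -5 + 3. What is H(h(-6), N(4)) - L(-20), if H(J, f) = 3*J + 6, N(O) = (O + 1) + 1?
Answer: -400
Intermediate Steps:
N(O) = 2 + O (N(O) = (1 + O) + 1 = 2 + O)
h(S) = -2
H(J, f) = 6 + 3*J
L(x) = x**2
H(h(-6), N(4)) - L(-20) = (6 + 3*(-2)) - 1*(-20)**2 = (6 - 6) - 1*400 = 0 - 400 = -400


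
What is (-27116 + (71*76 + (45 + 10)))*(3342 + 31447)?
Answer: -753703685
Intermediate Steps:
(-27116 + (71*76 + (45 + 10)))*(3342 + 31447) = (-27116 + (5396 + 55))*34789 = (-27116 + 5451)*34789 = -21665*34789 = -753703685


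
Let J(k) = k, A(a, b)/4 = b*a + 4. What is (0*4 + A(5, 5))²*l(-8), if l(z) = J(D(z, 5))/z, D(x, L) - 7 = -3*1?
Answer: -6728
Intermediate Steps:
D(x, L) = 4 (D(x, L) = 7 - 3*1 = 7 - 3 = 4)
A(a, b) = 16 + 4*a*b (A(a, b) = 4*(b*a + 4) = 4*(a*b + 4) = 4*(4 + a*b) = 16 + 4*a*b)
l(z) = 4/z
(0*4 + A(5, 5))²*l(-8) = (0*4 + (16 + 4*5*5))²*(4/(-8)) = (0 + (16 + 100))²*(4*(-⅛)) = (0 + 116)²*(-½) = 116²*(-½) = 13456*(-½) = -6728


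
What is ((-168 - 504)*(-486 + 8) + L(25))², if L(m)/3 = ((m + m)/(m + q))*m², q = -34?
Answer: 869366030404/9 ≈ 9.6596e+10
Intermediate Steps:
L(m) = 6*m³/(-34 + m) (L(m) = 3*(((m + m)/(m - 34))*m²) = 3*(((2*m)/(-34 + m))*m²) = 3*((2*m/(-34 + m))*m²) = 3*(2*m³/(-34 + m)) = 6*m³/(-34 + m))
((-168 - 504)*(-486 + 8) + L(25))² = ((-168 - 504)*(-486 + 8) + 6*25³/(-34 + 25))² = (-672*(-478) + 6*15625/(-9))² = (321216 + 6*15625*(-⅑))² = (321216 - 31250/3)² = (932398/3)² = 869366030404/9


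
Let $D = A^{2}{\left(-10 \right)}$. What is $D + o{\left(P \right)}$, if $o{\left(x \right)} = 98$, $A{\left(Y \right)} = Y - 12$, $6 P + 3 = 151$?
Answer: $582$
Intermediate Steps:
$P = \frac{74}{3}$ ($P = - \frac{1}{2} + \frac{1}{6} \cdot 151 = - \frac{1}{2} + \frac{151}{6} = \frac{74}{3} \approx 24.667$)
$A{\left(Y \right)} = -12 + Y$
$D = 484$ ($D = \left(-12 - 10\right)^{2} = \left(-22\right)^{2} = 484$)
$D + o{\left(P \right)} = 484 + 98 = 582$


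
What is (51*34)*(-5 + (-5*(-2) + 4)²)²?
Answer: 63258054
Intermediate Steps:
(51*34)*(-5 + (-5*(-2) + 4)²)² = 1734*(-5 + (10 + 4)²)² = 1734*(-5 + 14²)² = 1734*(-5 + 196)² = 1734*191² = 1734*36481 = 63258054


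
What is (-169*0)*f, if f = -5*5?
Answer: 0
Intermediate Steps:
f = -25
(-169*0)*f = -169*0*(-25) = 0*(-25) = 0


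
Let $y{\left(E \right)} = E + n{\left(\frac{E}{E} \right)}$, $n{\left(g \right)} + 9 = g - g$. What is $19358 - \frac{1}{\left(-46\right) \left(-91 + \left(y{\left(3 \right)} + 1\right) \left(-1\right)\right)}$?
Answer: $\frac{76580247}{3956} \approx 19358.0$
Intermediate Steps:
$n{\left(g \right)} = -9$ ($n{\left(g \right)} = -9 + \left(g - g\right) = -9 + 0 = -9$)
$y{\left(E \right)} = -9 + E$ ($y{\left(E \right)} = E - 9 = -9 + E$)
$19358 - \frac{1}{\left(-46\right) \left(-91 + \left(y{\left(3 \right)} + 1\right) \left(-1\right)\right)} = 19358 - \frac{1}{\left(-46\right) \left(-91 + \left(\left(-9 + 3\right) + 1\right) \left(-1\right)\right)} = 19358 - \frac{1}{\left(-46\right) \left(-91 + \left(-6 + 1\right) \left(-1\right)\right)} = 19358 - \frac{1}{\left(-46\right) \left(-91 - -5\right)} = 19358 - \frac{1}{\left(-46\right) \left(-91 + 5\right)} = 19358 - \frac{1}{\left(-46\right) \left(-86\right)} = 19358 - \frac{1}{3956} = \frac{76580247}{3956}$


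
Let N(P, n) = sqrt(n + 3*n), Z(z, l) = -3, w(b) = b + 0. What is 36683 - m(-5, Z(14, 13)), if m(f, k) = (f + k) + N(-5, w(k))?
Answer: 36691 - 2*I*sqrt(3) ≈ 36691.0 - 3.4641*I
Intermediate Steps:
w(b) = b
N(P, n) = 2*sqrt(n) (N(P, n) = sqrt(4*n) = 2*sqrt(n))
m(f, k) = f + k + 2*sqrt(k) (m(f, k) = (f + k) + 2*sqrt(k) = f + k + 2*sqrt(k))
36683 - m(-5, Z(14, 13)) = 36683 - (-5 - 3 + 2*sqrt(-3)) = 36683 - (-5 - 3 + 2*(I*sqrt(3))) = 36683 - (-5 - 3 + 2*I*sqrt(3)) = 36683 - (-8 + 2*I*sqrt(3)) = 36683 + (8 - 2*I*sqrt(3)) = 36691 - 2*I*sqrt(3)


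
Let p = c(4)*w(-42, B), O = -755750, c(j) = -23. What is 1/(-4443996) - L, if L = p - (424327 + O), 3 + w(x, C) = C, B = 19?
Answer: -1471207095781/4443996 ≈ -3.3106e+5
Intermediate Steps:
w(x, C) = -3 + C
p = -368 (p = -23*(-3 + 19) = -23*16 = -368)
L = 331055 (L = -368 - (424327 - 755750) = -368 - 1*(-331423) = -368 + 331423 = 331055)
1/(-4443996) - L = 1/(-4443996) - 1*331055 = -1/4443996 - 331055 = -1471207095781/4443996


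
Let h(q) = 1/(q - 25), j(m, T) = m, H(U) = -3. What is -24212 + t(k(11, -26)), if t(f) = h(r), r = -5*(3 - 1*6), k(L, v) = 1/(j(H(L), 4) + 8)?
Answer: -242121/10 ≈ -24212.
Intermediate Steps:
k(L, v) = 1/5 (k(L, v) = 1/(-3 + 8) = 1/5)
r = 15 (r = -5*(3 - 6) = -5*(-3) = 15)
h(q) = 1/(-25 + q)
t(f) = -1/10 (t(f) = 1/(-25 + 15) = 1/(-10) = -1/10)
-24212 + t(k(11, -26)) = -24212 - 1/10 = -242121/10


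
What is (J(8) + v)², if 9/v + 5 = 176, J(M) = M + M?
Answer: 93025/361 ≈ 257.69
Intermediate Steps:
J(M) = 2*M
v = 1/19 (v = 9/(-5 + 176) = 9/171 = 9*(1/171) = 1/19 ≈ 0.052632)
(J(8) + v)² = (2*8 + 1/19)² = (16 + 1/19)² = (305/19)² = 93025/361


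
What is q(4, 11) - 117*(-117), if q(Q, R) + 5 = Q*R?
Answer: 13728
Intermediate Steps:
q(Q, R) = -5 + Q*R
q(4, 11) - 117*(-117) = (-5 + 4*11) - 117*(-117) = (-5 + 44) + 13689 = 39 + 13689 = 13728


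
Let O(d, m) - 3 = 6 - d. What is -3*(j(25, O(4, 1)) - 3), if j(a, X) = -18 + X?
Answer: 48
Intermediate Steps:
O(d, m) = 9 - d (O(d, m) = 3 + (6 - d) = 9 - d)
-3*(j(25, O(4, 1)) - 3) = -3*((-18 + (9 - 1*4)) - 3) = -3*((-18 + (9 - 4)) - 3) = -3*((-18 + 5) - 3) = -3*(-13 - 3) = -3*(-16) = 48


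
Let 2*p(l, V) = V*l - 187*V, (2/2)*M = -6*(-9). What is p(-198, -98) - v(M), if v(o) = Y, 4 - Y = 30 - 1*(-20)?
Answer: 18911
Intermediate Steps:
M = 54 (M = -6*(-9) = 54)
Y = -46 (Y = 4 - (30 - 1*(-20)) = 4 - (30 + 20) = 4 - 1*50 = 4 - 50 = -46)
v(o) = -46
p(l, V) = -187*V/2 + V*l/2 (p(l, V) = (V*l - 187*V)/2 = (-187*V + V*l)/2 = -187*V/2 + V*l/2)
p(-198, -98) - v(M) = (1/2)*(-98)*(-187 - 198) - 1*(-46) = (1/2)*(-98)*(-385) + 46 = 18865 + 46 = 18911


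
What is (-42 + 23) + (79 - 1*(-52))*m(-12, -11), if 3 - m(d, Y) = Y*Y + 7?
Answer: -16394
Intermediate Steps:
m(d, Y) = -4 - Y² (m(d, Y) = 3 - (Y*Y + 7) = 3 - (Y² + 7) = 3 - (7 + Y²) = 3 + (-7 - Y²) = -4 - Y²)
(-42 + 23) + (79 - 1*(-52))*m(-12, -11) = (-42 + 23) + (79 - 1*(-52))*(-4 - 1*(-11)²) = -19 + (79 + 52)*(-4 - 1*121) = -19 + 131*(-4 - 121) = -19 + 131*(-125) = -19 - 16375 = -16394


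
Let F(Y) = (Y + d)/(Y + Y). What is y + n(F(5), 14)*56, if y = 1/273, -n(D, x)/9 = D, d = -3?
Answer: -137587/1365 ≈ -100.80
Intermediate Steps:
F(Y) = (-3 + Y)/(2*Y) (F(Y) = (Y - 3)/(Y + Y) = (-3 + Y)/((2*Y)) = (-3 + Y)*(1/(2*Y)) = (-3 + Y)/(2*Y))
n(D, x) = -9*D
y = 1/273 ≈ 0.0036630
y + n(F(5), 14)*56 = 1/273 - 9*(-3 + 5)/(2*5)*56 = 1/273 - 9*2/(2*5)*56 = 1/273 - 9*⅕*56 = 1/273 - 9/5*56 = 1/273 - 504/5 = -137587/1365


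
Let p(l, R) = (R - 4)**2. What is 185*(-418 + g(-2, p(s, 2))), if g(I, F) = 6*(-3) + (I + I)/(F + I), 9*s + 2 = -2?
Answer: -81030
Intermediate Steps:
s = -4/9 (s = -2/9 + (1/9)*(-2) = -2/9 - 2/9 = -4/9 ≈ -0.44444)
p(l, R) = (-4 + R)**2
g(I, F) = -18 + 2*I/(F + I) (g(I, F) = -18 + (2*I)/(F + I) = -18 + 2*I/(F + I))
185*(-418 + g(-2, p(s, 2))) = 185*(-418 + 2*(-9*(-4 + 2)**2 - 8*(-2))/((-4 + 2)**2 - 2)) = 185*(-418 + 2*(-9*(-2)**2 + 16)/((-2)**2 - 2)) = 185*(-418 + 2*(-9*4 + 16)/(4 - 2)) = 185*(-418 + 2*(-36 + 16)/2) = 185*(-418 + 2*(1/2)*(-20)) = 185*(-418 - 20) = 185*(-438) = -81030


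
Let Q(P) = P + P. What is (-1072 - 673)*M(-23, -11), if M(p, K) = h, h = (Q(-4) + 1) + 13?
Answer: -10470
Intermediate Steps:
Q(P) = 2*P
h = 6 (h = (2*(-4) + 1) + 13 = (-8 + 1) + 13 = -7 + 13 = 6)
M(p, K) = 6
(-1072 - 673)*M(-23, -11) = (-1072 - 673)*6 = -1745*6 = -10470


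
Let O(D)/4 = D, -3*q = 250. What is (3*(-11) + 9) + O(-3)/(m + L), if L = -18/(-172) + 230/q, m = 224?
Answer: -11447184/475891 ≈ -24.054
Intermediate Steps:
q = -250/3 (q = -⅓*250 = -250/3 ≈ -83.333)
O(D) = 4*D
L = -5709/2150 (L = -18/(-172) + 230/(-250/3) = -18*(-1/172) + 230*(-3/250) = 9/86 - 69/25 = -5709/2150 ≈ -2.6553)
(3*(-11) + 9) + O(-3)/(m + L) = (3*(-11) + 9) + (4*(-3))/(224 - 5709/2150) = (-33 + 9) - 12/(475891/2150) = -24 + (2150/475891)*(-12) = -24 - 25800/475891 = -11447184/475891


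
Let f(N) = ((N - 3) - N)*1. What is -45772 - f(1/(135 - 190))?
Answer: -45769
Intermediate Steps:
f(N) = -3 (f(N) = ((-3 + N) - N)*1 = -3*1 = -3)
-45772 - f(1/(135 - 190)) = -45772 - 1*(-3) = -45772 + 3 = -45769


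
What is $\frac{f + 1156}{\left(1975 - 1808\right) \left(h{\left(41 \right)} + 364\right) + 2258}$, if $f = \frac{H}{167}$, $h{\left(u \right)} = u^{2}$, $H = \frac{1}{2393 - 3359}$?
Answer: $\frac{186488231}{55458147906} \approx 0.0033627$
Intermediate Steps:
$H = - \frac{1}{966}$ ($H = \frac{1}{-966} = - \frac{1}{966} \approx -0.0010352$)
$f = - \frac{1}{161322}$ ($f = - \frac{1}{966 \cdot 167} = \left(- \frac{1}{966}\right) \frac{1}{167} = - \frac{1}{161322} \approx -6.1988 \cdot 10^{-6}$)
$\frac{f + 1156}{\left(1975 - 1808\right) \left(h{\left(41 \right)} + 364\right) + 2258} = \frac{- \frac{1}{161322} + 1156}{\left(1975 - 1808\right) \left(41^{2} + 364\right) + 2258} = \frac{186488231}{161322 \left(167 \left(1681 + 364\right) + 2258\right)} = \frac{186488231}{161322 \left(167 \cdot 2045 + 2258\right)} = \frac{186488231}{161322 \left(341515 + 2258\right)} = \frac{186488231}{161322 \cdot 343773} = \frac{186488231}{161322} \cdot \frac{1}{343773} = \frac{186488231}{55458147906}$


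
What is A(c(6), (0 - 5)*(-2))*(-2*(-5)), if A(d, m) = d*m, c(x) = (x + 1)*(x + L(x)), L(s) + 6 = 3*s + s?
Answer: 16800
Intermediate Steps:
L(s) = -6 + 4*s (L(s) = -6 + (3*s + s) = -6 + 4*s)
c(x) = (1 + x)*(-6 + 5*x) (c(x) = (x + 1)*(x + (-6 + 4*x)) = (1 + x)*(-6 + 5*x))
A(c(6), (0 - 5)*(-2))*(-2*(-5)) = ((-6 - 1*6 + 5*6**2)*((0 - 5)*(-2)))*(-2*(-5)) = ((-6 - 6 + 5*36)*(-5*(-2)))*10 = ((-6 - 6 + 180)*10)*10 = (168*10)*10 = 1680*10 = 16800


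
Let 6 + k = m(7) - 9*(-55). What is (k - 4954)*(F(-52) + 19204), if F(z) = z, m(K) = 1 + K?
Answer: -85360464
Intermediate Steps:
k = 497 (k = -6 + ((1 + 7) - 9*(-55)) = -6 + (8 + 495) = -6 + 503 = 497)
(k - 4954)*(F(-52) + 19204) = (497 - 4954)*(-52 + 19204) = -4457*19152 = -85360464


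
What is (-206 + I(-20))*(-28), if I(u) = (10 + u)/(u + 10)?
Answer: 5740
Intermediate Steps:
I(u) = 1 (I(u) = (10 + u)/(10 + u) = 1)
(-206 + I(-20))*(-28) = (-206 + 1)*(-28) = -205*(-28) = 5740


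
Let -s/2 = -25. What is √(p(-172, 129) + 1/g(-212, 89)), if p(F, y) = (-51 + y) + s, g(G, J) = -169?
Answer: √21631/13 ≈ 11.313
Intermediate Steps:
s = 50 (s = -2*(-25) = 50)
p(F, y) = -1 + y (p(F, y) = (-51 + y) + 50 = -1 + y)
√(p(-172, 129) + 1/g(-212, 89)) = √((-1 + 129) + 1/(-169)) = √(128 - 1/169) = √(21631/169) = √21631/13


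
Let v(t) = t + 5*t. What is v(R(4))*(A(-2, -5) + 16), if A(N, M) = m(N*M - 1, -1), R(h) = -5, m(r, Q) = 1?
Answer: -510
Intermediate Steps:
A(N, M) = 1
v(t) = 6*t
v(R(4))*(A(-2, -5) + 16) = (6*(-5))*(1 + 16) = -30*17 = -510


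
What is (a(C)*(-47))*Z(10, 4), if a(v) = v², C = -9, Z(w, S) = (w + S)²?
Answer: -746172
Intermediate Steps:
Z(w, S) = (S + w)²
(a(C)*(-47))*Z(10, 4) = ((-9)²*(-47))*(4 + 10)² = (81*(-47))*14² = -3807*196 = -746172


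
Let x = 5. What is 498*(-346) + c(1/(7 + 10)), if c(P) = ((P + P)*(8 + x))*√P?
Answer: -172308 + 26*√17/289 ≈ -1.7231e+5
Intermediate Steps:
c(P) = 26*P^(3/2) (c(P) = ((P + P)*(8 + 5))*√P = ((2*P)*13)*√P = (26*P)*√P = 26*P^(3/2))
498*(-346) + c(1/(7 + 10)) = 498*(-346) + 26*(1/(7 + 10))^(3/2) = -172308 + 26*(1/17)^(3/2) = -172308 + 26*(√17/289) = -172308 + 26*√17/289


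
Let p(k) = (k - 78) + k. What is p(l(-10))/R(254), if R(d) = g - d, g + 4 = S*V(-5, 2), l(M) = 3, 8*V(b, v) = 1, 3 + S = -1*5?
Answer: 72/259 ≈ 0.27799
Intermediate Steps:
S = -8 (S = -3 - 1*5 = -3 - 5 = -8)
V(b, v) = 1/8 (V(b, v) = (1/8)*1 = 1/8)
p(k) = -78 + 2*k (p(k) = (-78 + k) + k = -78 + 2*k)
g = -5 (g = -4 - 8*1/8 = -4 - 1 = -5)
R(d) = -5 - d
p(l(-10))/R(254) = (-78 + 2*3)/(-5 - 1*254) = (-78 + 6)/(-5 - 254) = -72/(-259) = -72*(-1/259) = 72/259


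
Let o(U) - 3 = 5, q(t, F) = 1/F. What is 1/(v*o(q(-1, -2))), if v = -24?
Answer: -1/192 ≈ -0.0052083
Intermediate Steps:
o(U) = 8 (o(U) = 3 + 5 = 8)
1/(v*o(q(-1, -2))) = 1/(-24*8) = 1/(-192) = -1/192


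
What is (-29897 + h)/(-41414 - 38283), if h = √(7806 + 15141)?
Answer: 29897/79697 - √22947/79697 ≈ 0.37323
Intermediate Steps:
h = √22947 ≈ 151.48
(-29897 + h)/(-41414 - 38283) = (-29897 + √22947)/(-41414 - 38283) = (-29897 + √22947)/(-79697) = (-29897 + √22947)*(-1/79697) = 29897/79697 - √22947/79697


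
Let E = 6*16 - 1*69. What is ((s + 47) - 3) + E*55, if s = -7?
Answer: 1522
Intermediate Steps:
E = 27 (E = 96 - 69 = 27)
((s + 47) - 3) + E*55 = ((-7 + 47) - 3) + 27*55 = (40 - 3) + 1485 = 37 + 1485 = 1522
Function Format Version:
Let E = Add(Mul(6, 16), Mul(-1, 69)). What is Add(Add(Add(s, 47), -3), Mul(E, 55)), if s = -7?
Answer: 1522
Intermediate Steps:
E = 27 (E = Add(96, -69) = 27)
Add(Add(Add(s, 47), -3), Mul(E, 55)) = Add(Add(Add(-7, 47), -3), Mul(27, 55)) = Add(Add(40, -3), 1485) = Add(37, 1485) = 1522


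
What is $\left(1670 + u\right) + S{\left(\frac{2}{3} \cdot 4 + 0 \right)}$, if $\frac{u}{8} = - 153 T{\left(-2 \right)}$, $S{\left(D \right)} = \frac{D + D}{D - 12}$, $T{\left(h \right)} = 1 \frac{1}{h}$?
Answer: $\frac{15970}{7} \approx 2281.4$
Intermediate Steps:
$T{\left(h \right)} = \frac{1}{h}$
$S{\left(D \right)} = \frac{2 D}{-12 + D}$
$u = 612$ ($u = 8 \left(- \frac{153}{-2}\right) = 8 \left(\left(-153\right) \left(- \frac{1}{2}\right)\right) = 8 \cdot \frac{153}{2} = 612$)
$\left(1670 + u\right) + S{\left(\frac{2}{3} \cdot 4 + 0 \right)} = \left(1670 + 612\right) + \frac{2 \left(\frac{2}{3} \cdot 4 + 0\right)}{-12 + \left(\frac{2}{3} \cdot 4 + 0\right)} = 2282 + \frac{2 \left(2 \cdot \frac{1}{3} \cdot 4 + 0\right)}{-12 + \left(2 \cdot \frac{1}{3} \cdot 4 + 0\right)} = 2282 + \frac{2 \left(\frac{2}{3} \cdot 4 + 0\right)}{-12 + \left(\frac{2}{3} \cdot 4 + 0\right)} = 2282 + \frac{2 \left(\frac{8}{3} + 0\right)}{-12 + \left(\frac{8}{3} + 0\right)} = 2282 + 2 \cdot \frac{8}{3} \frac{1}{-12 + \frac{8}{3}} = 2282 + 2 \cdot \frac{8}{3} \frac{1}{- \frac{28}{3}} = 2282 + 2 \cdot \frac{8}{3} \left(- \frac{3}{28}\right) = 2282 - \frac{4}{7} = \frac{15970}{7}$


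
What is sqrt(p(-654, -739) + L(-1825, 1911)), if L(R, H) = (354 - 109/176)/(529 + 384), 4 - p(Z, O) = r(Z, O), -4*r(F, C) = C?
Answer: I*sqrt(2405519363)/3652 ≈ 13.43*I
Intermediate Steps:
r(F, C) = -C/4
p(Z, O) = 4 + O/4 (p(Z, O) = 4 - (-1)*O/4 = 4 + O/4)
L(R, H) = 62195/160688 (L(R, H) = (354 - 109*1/176)/913 = (354 - 109/176)*(1/913) = (62195/176)*(1/913) = 62195/160688)
sqrt(p(-654, -739) + L(-1825, 1911)) = sqrt((4 + (1/4)*(-739)) + 62195/160688) = sqrt((4 - 739/4) + 62195/160688) = sqrt(-723/4 + 62195/160688) = sqrt(-28982161/160688) = I*sqrt(2405519363)/3652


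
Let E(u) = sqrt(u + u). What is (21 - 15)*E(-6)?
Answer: 12*I*sqrt(3) ≈ 20.785*I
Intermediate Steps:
E(u) = sqrt(2)*sqrt(u) (E(u) = sqrt(2*u) = sqrt(2)*sqrt(u))
(21 - 15)*E(-6) = (21 - 15)*(sqrt(2)*sqrt(-6)) = 6*(sqrt(2)*(I*sqrt(6))) = 6*(2*I*sqrt(3)) = 12*I*sqrt(3)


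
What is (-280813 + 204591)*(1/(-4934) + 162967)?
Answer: -30644261514647/2467 ≈ -1.2422e+10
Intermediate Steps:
(-280813 + 204591)*(1/(-4934) + 162967) = -76222*(-1/4934 + 162967) = -76222*804079177/4934 = -30644261514647/2467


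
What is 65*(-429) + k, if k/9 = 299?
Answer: -25194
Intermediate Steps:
k = 2691 (k = 9*299 = 2691)
65*(-429) + k = 65*(-429) + 2691 = -27885 + 2691 = -25194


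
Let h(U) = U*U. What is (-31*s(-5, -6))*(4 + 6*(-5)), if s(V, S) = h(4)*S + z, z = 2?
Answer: -75764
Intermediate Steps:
h(U) = U²
s(V, S) = 2 + 16*S (s(V, S) = 4²*S + 2 = 16*S + 2 = 2 + 16*S)
(-31*s(-5, -6))*(4 + 6*(-5)) = (-31*(2 + 16*(-6)))*(4 + 6*(-5)) = (-31*(2 - 96))*(4 - 30) = -31*(-94)*(-26) = 2914*(-26) = -75764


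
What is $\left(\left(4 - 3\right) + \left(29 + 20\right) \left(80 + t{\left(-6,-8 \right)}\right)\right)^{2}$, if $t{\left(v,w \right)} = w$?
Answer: $12453841$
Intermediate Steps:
$\left(\left(4 - 3\right) + \left(29 + 20\right) \left(80 + t{\left(-6,-8 \right)}\right)\right)^{2} = \left(\left(4 - 3\right) + \left(29 + 20\right) \left(80 - 8\right)\right)^{2} = \left(\left(4 - 3\right) + 49 \cdot 72\right)^{2} = \left(1 + 3528\right)^{2} = 3529^{2} = 12453841$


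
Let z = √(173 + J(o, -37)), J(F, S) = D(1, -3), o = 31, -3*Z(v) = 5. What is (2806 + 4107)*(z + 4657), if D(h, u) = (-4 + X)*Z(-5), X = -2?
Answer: 32193841 + 6913*√183 ≈ 3.2287e+7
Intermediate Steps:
Z(v) = -5/3 (Z(v) = -⅓*5 = -5/3)
D(h, u) = 10 (D(h, u) = (-4 - 2)*(-5/3) = -6*(-5/3) = 10)
J(F, S) = 10
z = √183 (z = √(173 + 10) = √183 ≈ 13.528)
(2806 + 4107)*(z + 4657) = (2806 + 4107)*(√183 + 4657) = 6913*(4657 + √183) = 32193841 + 6913*√183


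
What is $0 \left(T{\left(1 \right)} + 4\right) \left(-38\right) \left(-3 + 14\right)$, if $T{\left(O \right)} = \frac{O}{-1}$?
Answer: $0$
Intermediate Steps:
$T{\left(O \right)} = - O$ ($T{\left(O \right)} = O \left(-1\right) = - O$)
$0 \left(T{\left(1 \right)} + 4\right) \left(-38\right) \left(-3 + 14\right) = 0 \left(\left(-1\right) 1 + 4\right) \left(-38\right) \left(-3 + 14\right) = 0 \left(-1 + 4\right) \left(-38\right) 11 = 0 \cdot 3 \left(-38\right) 11 = 0 \left(-38\right) 11 = 0 \cdot 11 = 0$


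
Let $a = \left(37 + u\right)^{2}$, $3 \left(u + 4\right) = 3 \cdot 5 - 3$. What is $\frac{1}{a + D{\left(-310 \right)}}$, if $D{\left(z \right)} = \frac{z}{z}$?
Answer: $\frac{1}{1370} \approx 0.00072993$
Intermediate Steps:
$u = 0$ ($u = -4 + \frac{3 \cdot 5 - 3}{3} = -4 + \frac{15 - 3}{3} = -4 + \frac{1}{3} \cdot 12 = -4 + 4 = 0$)
$D{\left(z \right)} = 1$
$a = 1369$ ($a = \left(37 + 0\right)^{2} = 37^{2} = 1369$)
$\frac{1}{a + D{\left(-310 \right)}} = \frac{1}{1369 + 1} = \frac{1}{1370}$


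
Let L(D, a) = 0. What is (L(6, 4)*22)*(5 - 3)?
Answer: 0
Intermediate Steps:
(L(6, 4)*22)*(5 - 3) = (0*22)*(5 - 3) = 0*2 = 0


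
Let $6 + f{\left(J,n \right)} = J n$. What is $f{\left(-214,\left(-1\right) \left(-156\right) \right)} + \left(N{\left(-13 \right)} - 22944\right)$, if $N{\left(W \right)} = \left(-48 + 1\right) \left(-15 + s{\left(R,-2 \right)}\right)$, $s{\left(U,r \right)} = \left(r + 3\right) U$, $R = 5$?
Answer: $-55864$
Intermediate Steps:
$s{\left(U,r \right)} = U \left(3 + r\right)$ ($s{\left(U,r \right)} = \left(3 + r\right) U = U \left(3 + r\right)$)
$N{\left(W \right)} = 470$ ($N{\left(W \right)} = \left(-48 + 1\right) \left(-15 + 5 \left(3 - 2\right)\right) = - 47 \left(-15 + 5 \cdot 1\right) = - 47 \left(-15 + 5\right) = \left(-47\right) \left(-10\right) = 470$)
$f{\left(J,n \right)} = -6 + J n$
$f{\left(-214,\left(-1\right) \left(-156\right) \right)} + \left(N{\left(-13 \right)} - 22944\right) = \left(-6 - 214 \left(\left(-1\right) \left(-156\right)\right)\right) + \left(470 - 22944\right) = \left(-6 - 33384\right) - 22474 = -33390 - 22474 = -55864$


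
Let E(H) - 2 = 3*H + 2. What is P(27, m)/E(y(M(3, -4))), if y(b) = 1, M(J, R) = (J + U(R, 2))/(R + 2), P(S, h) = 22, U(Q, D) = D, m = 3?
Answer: 22/7 ≈ 3.1429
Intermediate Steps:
M(J, R) = (2 + J)/(2 + R) (M(J, R) = (J + 2)/(R + 2) = (2 + J)/(2 + R))
E(H) = 4 + 3*H (E(H) = 2 + (3*H + 2) = 2 + (2 + 3*H) = 4 + 3*H)
P(27, m)/E(y(M(3, -4))) = 22/(4 + 3*1) = 22/(4 + 3) = 22/7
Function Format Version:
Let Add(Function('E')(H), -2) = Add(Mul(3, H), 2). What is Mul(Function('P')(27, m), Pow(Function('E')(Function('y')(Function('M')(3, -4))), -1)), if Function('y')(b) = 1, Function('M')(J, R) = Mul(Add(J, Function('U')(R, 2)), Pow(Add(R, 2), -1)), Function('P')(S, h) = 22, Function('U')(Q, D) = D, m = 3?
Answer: Rational(22, 7) ≈ 3.1429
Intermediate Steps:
Function('M')(J, R) = Mul(Pow(Add(2, R), -1), Add(2, J)) (Function('M')(J, R) = Mul(Add(J, 2), Pow(Add(R, 2), -1)) = Mul(Add(2, J), Pow(Add(2, R), -1)) = Mul(Pow(Add(2, R), -1), Add(2, J)))
Function('E')(H) = Add(4, Mul(3, H)) (Function('E')(H) = Add(2, Add(Mul(3, H), 2)) = Add(2, Add(2, Mul(3, H))) = Add(4, Mul(3, H)))
Mul(Function('P')(27, m), Pow(Function('E')(Function('y')(Function('M')(3, -4))), -1)) = Mul(22, Pow(Add(4, Mul(3, 1)), -1)) = Mul(22, Pow(Add(4, 3), -1)) = Mul(22, Pow(7, -1)) = Mul(22, Rational(1, 7)) = Rational(22, 7)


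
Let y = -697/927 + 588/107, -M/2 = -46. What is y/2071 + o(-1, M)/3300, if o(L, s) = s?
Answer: 89698766/2973190275 ≈ 0.030169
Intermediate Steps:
M = 92 (M = -2*(-46) = 92)
y = 470497/99189 (y = -697*1/927 + 588*(1/107) = -697/927 + 588/107 = 470497/99189 ≈ 4.7434)
y/2071 + o(-1, M)/3300 = (470497/99189)/2071 + 92/3300 = (470497/99189)*(1/2071) + 92*(1/3300) = 24763/10811601 + 23/825 = 89698766/2973190275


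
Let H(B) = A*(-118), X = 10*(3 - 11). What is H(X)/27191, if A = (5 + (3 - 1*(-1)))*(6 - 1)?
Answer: -5310/27191 ≈ -0.19529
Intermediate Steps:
X = -80 (X = 10*(-8) = -80)
A = 45 (A = (5 + (3 + 1))*5 = (5 + 4)*5 = 9*5 = 45)
H(B) = -5310 (H(B) = 45*(-118) = -5310)
H(X)/27191 = -5310/27191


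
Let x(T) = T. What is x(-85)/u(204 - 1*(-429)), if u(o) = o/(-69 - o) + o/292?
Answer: -580788/8651 ≈ -67.135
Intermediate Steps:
u(o) = o/292 + o/(-69 - o) (u(o) = o/(-69 - o) + o*(1/292) = o/(-69 - o) + o/292 = o/292 + o/(-69 - o))
x(-85)/u(204 - 1*(-429)) = -85*292*(69 + (204 - 1*(-429)))/((-223 + (204 - 1*(-429)))*(204 - 1*(-429))) = -85*292*(69 + (204 + 429))/((-223 + (204 + 429))*(204 + 429)) = -85*292*(69 + 633)/(633*(-223 + 633)) = -85/((1/292)*633*410/702) = -85/((1/292)*633*(1/702)*410) = -85/43255/34164 = -85*34164/43255 = -580788/8651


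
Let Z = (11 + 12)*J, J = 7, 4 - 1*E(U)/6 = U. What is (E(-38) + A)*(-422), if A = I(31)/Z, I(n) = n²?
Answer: -17526926/161 ≈ -1.0886e+5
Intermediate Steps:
E(U) = 24 - 6*U
Z = 161 (Z = (11 + 12)*7 = 23*7 = 161)
A = 961/161 (A = 31²/161 = 961*(1/161) = 961/161 ≈ 5.9689)
(E(-38) + A)*(-422) = ((24 - 6*(-38)) + 961/161)*(-422) = ((24 + 228) + 961/161)*(-422) = (252 + 961/161)*(-422) = (41533/161)*(-422) = -17526926/161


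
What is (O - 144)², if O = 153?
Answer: 81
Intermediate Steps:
(O - 144)² = (153 - 144)² = 9² = 81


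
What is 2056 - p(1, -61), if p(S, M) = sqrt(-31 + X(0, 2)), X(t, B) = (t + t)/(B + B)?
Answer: 2056 - I*sqrt(31) ≈ 2056.0 - 5.5678*I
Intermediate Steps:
X(t, B) = t/B (X(t, B) = (2*t)/((2*B)) = (2*t)*(1/(2*B)) = t/B)
p(S, M) = I*sqrt(31) (p(S, M) = sqrt(-31 + 0/2) = sqrt(-31 + 0*(1/2)) = sqrt(-31 + 0) = sqrt(-31) = I*sqrt(31))
2056 - p(1, -61) = 2056 - I*sqrt(31)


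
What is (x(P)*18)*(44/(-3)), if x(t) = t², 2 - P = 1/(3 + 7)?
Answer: -23826/25 ≈ -953.04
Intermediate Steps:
P = 19/10 (P = 2 - 1/(3 + 7) = 2 - 1/10 = 2 - 1*⅒ = 2 - ⅒ = 19/10 ≈ 1.9000)
(x(P)*18)*(44/(-3)) = ((19/10)²*18)*(44/(-3)) = ((361/100)*18)*(44*(-⅓)) = (3249/50)*(-44/3) = -23826/25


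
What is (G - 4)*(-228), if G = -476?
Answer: 109440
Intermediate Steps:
(G - 4)*(-228) = (-476 - 4)*(-228) = -480*(-228) = 109440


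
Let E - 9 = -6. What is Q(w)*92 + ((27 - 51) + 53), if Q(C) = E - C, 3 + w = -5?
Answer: 1041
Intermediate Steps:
E = 3 (E = 9 - 6 = 3)
w = -8 (w = -3 - 5 = -8)
Q(C) = 3 - C
Q(w)*92 + ((27 - 51) + 53) = (3 - 1*(-8))*92 + ((27 - 51) + 53) = (3 + 8)*92 + (-24 + 53) = 11*92 + 29 = 1012 + 29 = 1041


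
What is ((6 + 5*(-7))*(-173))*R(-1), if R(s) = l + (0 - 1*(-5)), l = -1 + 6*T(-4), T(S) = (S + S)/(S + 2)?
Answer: 140476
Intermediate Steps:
T(S) = 2*S/(2 + S) (T(S) = (2*S)/(2 + S) = 2*S/(2 + S))
l = 23 (l = -1 + 6*(2*(-4)/(2 - 4)) = -1 + 6*(2*(-4)/(-2)) = -1 + 6*(2*(-4)*(-½)) = -1 + 6*4 = -1 + 24 = 23)
R(s) = 28 (R(s) = 23 + (0 - 1*(-5)) = 23 + (0 + 5) = 23 + 5 = 28)
((6 + 5*(-7))*(-173))*R(-1) = ((6 + 5*(-7))*(-173))*28 = ((6 - 35)*(-173))*28 = -29*(-173)*28 = 5017*28 = 140476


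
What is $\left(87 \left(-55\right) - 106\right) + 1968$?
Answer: $-2923$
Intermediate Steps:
$\left(87 \left(-55\right) - 106\right) + 1968 = \left(-4785 - 106\right) + 1968 = -4891 + 1968 = -2923$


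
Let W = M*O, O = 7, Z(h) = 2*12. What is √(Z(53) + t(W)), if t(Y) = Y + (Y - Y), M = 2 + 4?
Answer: √66 ≈ 8.1240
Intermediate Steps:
Z(h) = 24
M = 6
W = 42 (W = 6*7 = 42)
t(Y) = Y (t(Y) = Y + 0 = Y)
√(Z(53) + t(W)) = √(24 + 42) = √66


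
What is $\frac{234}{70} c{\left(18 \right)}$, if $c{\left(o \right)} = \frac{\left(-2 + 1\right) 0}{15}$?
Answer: $0$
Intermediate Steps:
$c{\left(o \right)} = 0$ ($c{\left(o \right)} = \left(-1\right) 0 \cdot \frac{1}{15} = 0 \cdot \frac{1}{15} = 0$)
$\frac{234}{70} c{\left(18 \right)} = \frac{234}{70} \cdot 0 = 234 \cdot \frac{1}{70} \cdot 0 = \frac{117}{35} \cdot 0 = 0$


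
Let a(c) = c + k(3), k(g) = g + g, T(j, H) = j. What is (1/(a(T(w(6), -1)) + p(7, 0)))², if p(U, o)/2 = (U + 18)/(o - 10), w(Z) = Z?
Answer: 1/49 ≈ 0.020408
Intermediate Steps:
k(g) = 2*g
a(c) = 6 + c (a(c) = c + 2*3 = c + 6 = 6 + c)
p(U, o) = 2*(18 + U)/(-10 + o) (p(U, o) = 2*((U + 18)/(o - 10)) = 2*((18 + U)/(-10 + o)) = 2*(18 + U)/(-10 + o))
(1/(a(T(w(6), -1)) + p(7, 0)))² = (1/((6 + 6) + 2*(18 + 7)/(-10 + 0)))² = (1/(12 + 2*25/(-10)))² = (1/(12 + 2*(-⅒)*25))² = (1/(12 - 5))² = (1/7)² = (⅐)² = 1/49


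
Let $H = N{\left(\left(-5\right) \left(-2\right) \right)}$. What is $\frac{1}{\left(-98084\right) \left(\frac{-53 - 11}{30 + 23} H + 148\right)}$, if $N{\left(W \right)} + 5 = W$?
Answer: $- \frac{53}{737984016} \approx -7.1817 \cdot 10^{-8}$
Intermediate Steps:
$N{\left(W \right)} = -5 + W$
$H = 5$ ($H = -5 - -10 = -5 + 10 = 5$)
$\frac{1}{\left(-98084\right) \left(\frac{-53 - 11}{30 + 23} H + 148\right)} = \frac{1}{\left(-98084\right) \left(\frac{-53 - 11}{30 + 23} \cdot 5 + 148\right)} = - \frac{1}{98084 \left(- \frac{64}{53} \cdot 5 + 148\right)} = - \frac{1}{98084 \left(\left(-64\right) \frac{1}{53} \cdot 5 + 148\right)} = - \frac{1}{98084 \left(\left(- \frac{64}{53}\right) 5 + 148\right)} = - \frac{1}{98084 \left(- \frac{320}{53} + 148\right)} = - \frac{1}{98084 \cdot \frac{7524}{53}} = \left(- \frac{1}{98084}\right) \frac{53}{7524} = - \frac{53}{737984016}$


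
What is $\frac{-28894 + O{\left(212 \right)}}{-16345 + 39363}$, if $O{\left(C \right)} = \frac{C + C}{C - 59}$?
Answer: $- \frac{2210179}{1760877} \approx -1.2552$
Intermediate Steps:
$O{\left(C \right)} = \frac{2 C}{-59 + C}$
$\frac{-28894 + O{\left(212 \right)}}{-16345 + 39363} = \frac{-28894 + 2 \cdot 212 \frac{1}{-59 + 212}}{-16345 + 39363} = \frac{-28894 + 2 \cdot 212 \cdot \frac{1}{153}}{23018} = \left(-28894 + 2 \cdot 212 \cdot \frac{1}{153}\right) \frac{1}{23018} = \left(-28894 + \frac{424}{153}\right) \frac{1}{23018} = \left(- \frac{4420358}{153}\right) \frac{1}{23018} = - \frac{2210179}{1760877}$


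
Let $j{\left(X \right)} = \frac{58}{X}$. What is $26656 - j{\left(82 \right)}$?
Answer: $\frac{1092867}{41} \approx 26655.0$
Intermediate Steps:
$26656 - j{\left(82 \right)} = 26656 - \frac{58}{82} = 26656 - 58 \cdot \frac{1}{82} = 26656 - \frac{29}{41} = \frac{1092867}{41}$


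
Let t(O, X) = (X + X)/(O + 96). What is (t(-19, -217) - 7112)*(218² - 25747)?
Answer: -1705008438/11 ≈ -1.5500e+8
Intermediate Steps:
t(O, X) = 2*X/(96 + O) (t(O, X) = (2*X)/(96 + O) = 2*X/(96 + O))
(t(-19, -217) - 7112)*(218² - 25747) = (2*(-217)/(96 - 19) - 7112)*(218² - 25747) = (2*(-217)/77 - 7112)*(47524 - 25747) = (2*(-217)*(1/77) - 7112)*21777 = (-62/11 - 7112)*21777 = -78294/11*21777 = -1705008438/11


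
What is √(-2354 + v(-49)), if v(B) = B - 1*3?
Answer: I*√2406 ≈ 49.051*I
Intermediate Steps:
v(B) = -3 + B (v(B) = B - 3 = -3 + B)
√(-2354 + v(-49)) = √(-2354 + (-3 - 49)) = √(-2354 - 52) = √(-2406) = I*√2406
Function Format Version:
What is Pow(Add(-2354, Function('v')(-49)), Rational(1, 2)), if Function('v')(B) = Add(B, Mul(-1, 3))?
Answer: Mul(I, Pow(2406, Rational(1, 2))) ≈ Mul(49.051, I)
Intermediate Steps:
Function('v')(B) = Add(-3, B) (Function('v')(B) = Add(B, -3) = Add(-3, B))
Pow(Add(-2354, Function('v')(-49)), Rational(1, 2)) = Pow(Add(-2354, Add(-3, -49)), Rational(1, 2)) = Pow(Add(-2354, -52), Rational(1, 2)) = Pow(-2406, Rational(1, 2)) = Mul(I, Pow(2406, Rational(1, 2)))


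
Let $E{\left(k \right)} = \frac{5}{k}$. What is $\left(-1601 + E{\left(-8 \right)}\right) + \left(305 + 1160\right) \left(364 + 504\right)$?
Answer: $\frac{10160147}{8} \approx 1.27 \cdot 10^{6}$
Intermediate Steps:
$\left(-1601 + E{\left(-8 \right)}\right) + \left(305 + 1160\right) \left(364 + 504\right) = \left(-1601 + \frac{5}{-8}\right) + \left(305 + 1160\right) \left(364 + 504\right) = \left(-1601 + 5 \left(- \frac{1}{8}\right)\right) + 1465 \cdot 868 = \left(-1601 - \frac{5}{8}\right) + 1271620 = - \frac{12813}{8} + 1271620 = \frac{10160147}{8}$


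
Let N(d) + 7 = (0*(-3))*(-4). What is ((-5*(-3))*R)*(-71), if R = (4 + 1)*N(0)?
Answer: 37275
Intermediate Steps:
N(d) = -7 (N(d) = -7 + (0*(-3))*(-4) = -7 + 0*(-4) = -7 + 0 = -7)
R = -35 (R = (4 + 1)*(-7) = 5*(-7) = -35)
((-5*(-3))*R)*(-71) = (-5*(-3)*(-35))*(-71) = (15*(-35))*(-71) = -525*(-71) = 37275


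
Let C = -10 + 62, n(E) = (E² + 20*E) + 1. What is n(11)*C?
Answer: 17784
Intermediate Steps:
n(E) = 1 + E² + 20*E
C = 52
n(11)*C = (1 + 11² + 20*11)*52 = (1 + 121 + 220)*52 = 342*52 = 17784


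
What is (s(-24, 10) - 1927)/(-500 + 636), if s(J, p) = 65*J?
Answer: -3487/136 ≈ -25.640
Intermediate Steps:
(s(-24, 10) - 1927)/(-500 + 636) = (65*(-24) - 1927)/(-500 + 636) = (-1560 - 1927)/136 = -3487*1/136 = -3487/136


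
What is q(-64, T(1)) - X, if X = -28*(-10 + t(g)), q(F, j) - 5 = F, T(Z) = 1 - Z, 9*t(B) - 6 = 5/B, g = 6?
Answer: -8579/27 ≈ -317.74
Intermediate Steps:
t(B) = 2/3 + 5/(9*B) (t(B) = 2/3 + (5/B)/9 = 2/3 + 5/(9*B))
q(F, j) = 5 + F
X = 6986/27 (X = -28*(-10 + (1/9)*(5 + 6*6)/6) = -28*(-10 + (1/9)*(1/6)*(5 + 36)) = -28*(-10 + (1/9)*(1/6)*41) = -28*(-10 + 41/54) = -28*(-499/54) = 6986/27 ≈ 258.74)
q(-64, T(1)) - X = (5 - 64) - 1*6986/27 = -59 - 6986/27 = -8579/27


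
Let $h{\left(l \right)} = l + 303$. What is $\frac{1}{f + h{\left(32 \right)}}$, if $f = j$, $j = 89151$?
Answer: $\frac{1}{89486} \approx 1.1175 \cdot 10^{-5}$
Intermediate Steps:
$f = 89151$
$h{\left(l \right)} = 303 + l$
$\frac{1}{f + h{\left(32 \right)}} = \frac{1}{89151 + \left(303 + 32\right)} = \frac{1}{89151 + 335} = \frac{1}{89486}$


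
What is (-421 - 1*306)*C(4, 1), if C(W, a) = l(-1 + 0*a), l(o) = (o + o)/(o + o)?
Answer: -727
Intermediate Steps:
l(o) = 1 (l(o) = (2*o)/((2*o)) = (2*o)*(1/(2*o)) = 1)
C(W, a) = 1
(-421 - 1*306)*C(4, 1) = (-421 - 1*306)*1 = (-421 - 306)*1 = -727*1 = -727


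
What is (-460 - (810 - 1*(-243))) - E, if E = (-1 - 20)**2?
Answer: -1954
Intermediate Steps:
E = 441 (E = (-21)**2 = 441)
(-460 - (810 - 1*(-243))) - E = (-460 - (810 - 1*(-243))) - 1*441 = (-460 - (810 + 243)) - 441 = (-460 - 1*1053) - 441 = (-460 - 1053) - 441 = -1513 - 441 = -1954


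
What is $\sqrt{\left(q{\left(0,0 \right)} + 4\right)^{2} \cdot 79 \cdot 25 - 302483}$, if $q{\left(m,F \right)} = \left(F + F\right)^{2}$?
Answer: $i \sqrt{270883} \approx 520.46 i$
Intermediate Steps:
$q{\left(m,F \right)} = 4 F^{2}$ ($q{\left(m,F \right)} = \left(2 F\right)^{2} = 4 F^{2}$)
$\sqrt{\left(q{\left(0,0 \right)} + 4\right)^{2} \cdot 79 \cdot 25 - 302483} = \sqrt{\left(4 \cdot 0^{2} + 4\right)^{2} \cdot 79 \cdot 25 - 302483} = \sqrt{\left(4 \cdot 0 + 4\right)^{2} \cdot 79 \cdot 25 - 302483} = \sqrt{\left(0 + 4\right)^{2} \cdot 79 \cdot 25 - 302483} = \sqrt{4^{2} \cdot 79 \cdot 25 - 302483} = \sqrt{16 \cdot 79 \cdot 25 - 302483} = \sqrt{1264 \cdot 25 - 302483} = \sqrt{31600 - 302483} = \sqrt{-270883} = i \sqrt{270883}$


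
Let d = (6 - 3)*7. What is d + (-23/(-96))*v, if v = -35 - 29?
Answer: 17/3 ≈ 5.6667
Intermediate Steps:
d = 21 (d = 3*7 = 21)
v = -64
d + (-23/(-96))*v = 21 - 23/(-96)*(-64) = 21 - 23*(-1/96)*(-64) = 21 + (23/96)*(-64) = 21 - 46/3 = 17/3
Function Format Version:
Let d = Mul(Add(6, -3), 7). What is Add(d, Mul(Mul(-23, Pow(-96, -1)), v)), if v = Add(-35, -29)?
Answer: Rational(17, 3) ≈ 5.6667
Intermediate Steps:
d = 21 (d = Mul(3, 7) = 21)
v = -64
Add(d, Mul(Mul(-23, Pow(-96, -1)), v)) = Add(21, Mul(Mul(-23, Pow(-96, -1)), -64)) = Add(21, Mul(Mul(-23, Rational(-1, 96)), -64)) = Add(21, Mul(Rational(23, 96), -64)) = Add(21, Rational(-46, 3)) = Rational(17, 3)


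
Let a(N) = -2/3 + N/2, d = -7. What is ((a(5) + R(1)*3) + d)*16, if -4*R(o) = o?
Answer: -284/3 ≈ -94.667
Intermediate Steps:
R(o) = -o/4
a(N) = -2/3 + N/2 (a(N) = -2*1/3 + N*(1/2) = -2/3 + N/2)
((a(5) + R(1)*3) + d)*16 = (((-2/3 + (1/2)*5) - 1/4*1*3) - 7)*16 = (((-2/3 + 5/2) - 1/4*3) - 7)*16 = ((11/6 - 3/4) - 7)*16 = (13/12 - 7)*16 = -71/12*16 = -284/3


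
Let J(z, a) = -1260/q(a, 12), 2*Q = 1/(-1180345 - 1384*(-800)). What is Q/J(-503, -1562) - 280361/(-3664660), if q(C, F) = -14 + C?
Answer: 1291796949131/16887248009100 ≈ 0.076495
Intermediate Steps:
Q = -1/146290 (Q = 1/(2*(-1180345 - 1384*(-800))) = 1/(2*(-1180345 + 1107200)) = (½)/(-73145) = (½)*(-1/73145) = -1/146290 ≈ -6.8357e-6)
J(z, a) = -1260/(-14 + a)
Q/J(-503, -1562) - 280361/(-3664660) = -1/(146290*((-1260/(-14 - 1562)))) - 280361/(-3664660) = -1/(146290*((-1260/(-1576)))) - 280361*(-1/3664660) = -1/(146290*((-1260*(-1/1576)))) + 280361/3664660 = -1/(146290*315/394) + 280361/3664660 = -1/146290*394/315 + 280361/3664660 = -197/23040675 + 280361/3664660 = 1291796949131/16887248009100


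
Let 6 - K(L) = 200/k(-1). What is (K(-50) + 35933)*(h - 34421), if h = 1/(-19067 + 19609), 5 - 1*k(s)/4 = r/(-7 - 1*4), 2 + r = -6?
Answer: -31502510081523/25474 ≈ -1.2367e+9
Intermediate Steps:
r = -8 (r = -2 - 6 = -8)
k(s) = 188/11 (k(s) = 20 - (-32)/(-7 - 1*4) = 20 - (-32)/(-7 - 4) = 20 - (-32)/(-11) = 20 - (-32)*(-1)/11 = 20 - 4*8/11 = 20 - 32/11 = 188/11)
K(L) = -268/47 (K(L) = 6 - 200/188/11 = 6 - 200*11/188 = 6 - 1*550/47 = 6 - 550/47 = -268/47)
h = 1/542 ≈ 0.0018450
(K(-50) + 35933)*(h - 34421) = (-268/47 + 35933)*(1/542 - 34421) = (1688583/47)*(-18656181/542) = -31502510081523/25474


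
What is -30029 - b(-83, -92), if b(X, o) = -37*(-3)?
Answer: -30140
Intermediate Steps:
b(X, o) = 111
-30029 - b(-83, -92) = -30029 - 1*111 = -30029 - 111 = -30140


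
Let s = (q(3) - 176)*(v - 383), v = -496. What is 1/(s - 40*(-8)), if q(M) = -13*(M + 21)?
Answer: 1/429272 ≈ 2.3295e-6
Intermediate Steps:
q(M) = -273 - 13*M (q(M) = -13*(21 + M) = -273 - 13*M)
s = 428952 (s = ((-273 - 13*3) - 176)*(-496 - 383) = ((-273 - 39) - 176)*(-879) = (-312 - 176)*(-879) = -488*(-879) = 428952)
1/(s - 40*(-8)) = 1/(428952 - 40*(-8)) = 1/(428952 + 320) = 1/429272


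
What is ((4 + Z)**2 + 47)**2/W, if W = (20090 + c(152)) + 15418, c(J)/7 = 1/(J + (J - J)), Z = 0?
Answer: 603288/5397223 ≈ 0.11178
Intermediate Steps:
c(J) = 7/J (c(J) = 7/(J + (J - J)) = 7/(J + 0) = 7/J)
W = 5397223/152 (W = (20090 + 7/152) + 15418 = 3053687/152 + 15418 = 5397223/152 ≈ 35508.)
((4 + Z)**2 + 47)**2/W = ((4 + 0)**2 + 47)**2/(5397223/152) = (4**2 + 47)**2*(152/5397223) = (16 + 47)**2*(152/5397223) = 63**2*(152/5397223) = 3969*(152/5397223) = 603288/5397223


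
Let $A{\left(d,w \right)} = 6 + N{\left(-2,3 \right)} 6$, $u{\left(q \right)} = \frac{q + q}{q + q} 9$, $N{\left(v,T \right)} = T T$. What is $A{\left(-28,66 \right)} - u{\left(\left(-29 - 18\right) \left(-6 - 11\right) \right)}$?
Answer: $51$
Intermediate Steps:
$N{\left(v,T \right)} = T^{2}$
$u{\left(q \right)} = 9$ ($u{\left(q \right)} = \frac{2 q}{2 q} 9 = 2 q \frac{1}{2 q} 9 = 1 \cdot 9 = 9$)
$A{\left(d,w \right)} = 60$ ($A{\left(d,w \right)} = 6 + 3^{2} \cdot 6 = 6 + 9 \cdot 6 = 6 + 54 = 60$)
$A{\left(-28,66 \right)} - u{\left(\left(-29 - 18\right) \left(-6 - 11\right) \right)} = 60 - 9 = 51$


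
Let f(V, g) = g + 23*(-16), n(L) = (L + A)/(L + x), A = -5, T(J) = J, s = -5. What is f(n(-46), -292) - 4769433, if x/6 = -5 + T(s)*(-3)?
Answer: -4770093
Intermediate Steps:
x = 60 (x = 6*(-5 - 5*(-3)) = 6*(-5 + 15) = 6*10 = 60)
n(L) = (-5 + L)/(60 + L) (n(L) = (L - 5)/(L + 60) = (-5 + L)/(60 + L))
f(V, g) = -368 + g (f(V, g) = g - 368 = -368 + g)
f(n(-46), -292) - 4769433 = (-368 - 292) - 4769433 = -660 - 4769433 = -4770093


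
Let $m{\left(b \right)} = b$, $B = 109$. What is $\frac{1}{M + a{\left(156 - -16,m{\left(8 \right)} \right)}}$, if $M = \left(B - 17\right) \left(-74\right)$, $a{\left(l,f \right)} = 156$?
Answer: $- \frac{1}{6652} \approx -0.00015033$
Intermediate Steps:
$M = -6808$ ($M = \left(109 - 17\right) \left(-74\right) = 92 \left(-74\right) = -6808$)
$\frac{1}{M + a{\left(156 - -16,m{\left(8 \right)} \right)}} = \frac{1}{-6808 + 156} = \frac{1}{-6652} = - \frac{1}{6652}$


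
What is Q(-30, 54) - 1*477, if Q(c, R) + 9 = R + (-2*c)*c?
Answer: -2232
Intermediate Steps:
Q(c, R) = -9 + R - 2*c² (Q(c, R) = -9 + (R + (-2*c)*c) = -9 + (R - 2*c²) = -9 + R - 2*c²)
Q(-30, 54) - 1*477 = (-9 + 54 - 2*(-30)²) - 1*477 = (-9 + 54 - 2*900) - 477 = (-9 + 54 - 1800) - 477 = -1755 - 477 = -2232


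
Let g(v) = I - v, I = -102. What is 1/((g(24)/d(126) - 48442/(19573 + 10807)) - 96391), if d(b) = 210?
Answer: -3038/292842525 ≈ -1.0374e-5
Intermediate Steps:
g(v) = -102 - v
1/((g(24)/d(126) - 48442/(19573 + 10807)) - 96391) = 1/(((-102 - 1*24)/210 - 48442/(19573 + 10807)) - 96391) = 1/(((-102 - 24)*(1/210) - 48442/30380) - 96391) = 1/((-126*1/210 - 48442*1/30380) - 96391) = 1/((-3/5 - 24221/15190) - 96391) = 1/(-6667/3038 - 96391) = 1/(-292842525/3038) = -3038/292842525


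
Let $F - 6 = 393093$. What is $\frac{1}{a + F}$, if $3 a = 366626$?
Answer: $\frac{3}{1545923} \approx 1.9406 \cdot 10^{-6}$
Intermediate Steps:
$F = 393099$ ($F = 6 + 393093 = 393099$)
$a = \frac{366626}{3}$ ($a = \frac{1}{3} \cdot 366626 = \frac{366626}{3} \approx 1.2221 \cdot 10^{5}$)
$\frac{1}{a + F} = \frac{1}{\frac{366626}{3} + 393099} = \frac{1}{\frac{1545923}{3}} = \frac{3}{1545923}$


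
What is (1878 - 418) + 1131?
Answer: 2591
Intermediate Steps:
(1878 - 418) + 1131 = 1460 + 1131 = 2591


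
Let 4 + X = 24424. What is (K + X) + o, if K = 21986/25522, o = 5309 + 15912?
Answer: 582435794/12761 ≈ 45642.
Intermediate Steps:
o = 21221
K = 10993/12761 (K = 21986*(1/25522) = 10993/12761 ≈ 0.86145)
X = 24420 (X = -4 + 24424 = 24420)
(K + X) + o = (10993/12761 + 24420) + 21221 = 311634613/12761 + 21221 = 582435794/12761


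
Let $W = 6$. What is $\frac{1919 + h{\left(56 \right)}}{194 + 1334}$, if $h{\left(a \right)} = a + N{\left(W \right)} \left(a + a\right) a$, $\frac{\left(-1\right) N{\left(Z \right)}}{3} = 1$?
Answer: $- \frac{16841}{1528} \approx -11.022$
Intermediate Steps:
$N{\left(Z \right)} = -3$ ($N{\left(Z \right)} = \left(-3\right) 1 = -3$)
$h{\left(a \right)} = a - 6 a^{2}$ ($h{\left(a \right)} = a + - 3 \left(a + a\right) a = a + - 3 \cdot 2 a a = a + - 6 a a = a - 6 a^{2}$)
$\frac{1919 + h{\left(56 \right)}}{194 + 1334} = \frac{1919 + 56 \left(1 - 336\right)}{194 + 1334} = \frac{1919 + 56 \left(1 - 336\right)}{1528} = \left(1919 + 56 \left(-335\right)\right) \frac{1}{1528} = \left(1919 - 18760\right) \frac{1}{1528} = \left(-16841\right) \frac{1}{1528} = - \frac{16841}{1528}$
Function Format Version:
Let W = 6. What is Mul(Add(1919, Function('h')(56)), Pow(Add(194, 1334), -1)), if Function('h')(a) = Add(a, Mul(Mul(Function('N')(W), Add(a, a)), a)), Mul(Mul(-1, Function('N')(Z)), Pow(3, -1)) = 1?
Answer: Rational(-16841, 1528) ≈ -11.022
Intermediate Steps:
Function('N')(Z) = -3 (Function('N')(Z) = Mul(-3, 1) = -3)
Function('h')(a) = Add(a, Mul(-6, Pow(a, 2))) (Function('h')(a) = Add(a, Mul(Mul(-3, Add(a, a)), a)) = Add(a, Mul(Mul(-3, Mul(2, a)), a)) = Add(a, Mul(Mul(-6, a), a)) = Add(a, Mul(-6, Pow(a, 2))))
Mul(Add(1919, Function('h')(56)), Pow(Add(194, 1334), -1)) = Mul(Add(1919, Mul(56, Add(1, Mul(-6, 56)))), Pow(Add(194, 1334), -1)) = Mul(Add(1919, Mul(56, Add(1, -336))), Pow(1528, -1)) = Mul(Add(1919, Mul(56, -335)), Rational(1, 1528)) = Mul(Add(1919, -18760), Rational(1, 1528)) = Mul(-16841, Rational(1, 1528)) = Rational(-16841, 1528)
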